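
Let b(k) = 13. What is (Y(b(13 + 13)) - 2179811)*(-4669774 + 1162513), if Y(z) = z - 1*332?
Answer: 7646284923930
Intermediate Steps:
Y(z) = -332 + z (Y(z) = z - 332 = -332 + z)
(Y(b(13 + 13)) - 2179811)*(-4669774 + 1162513) = ((-332 + 13) - 2179811)*(-4669774 + 1162513) = (-319 - 2179811)*(-3507261) = -2180130*(-3507261) = 7646284923930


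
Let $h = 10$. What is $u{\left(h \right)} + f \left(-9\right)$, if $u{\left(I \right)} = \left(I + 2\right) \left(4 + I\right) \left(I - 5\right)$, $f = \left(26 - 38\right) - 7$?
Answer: $1011$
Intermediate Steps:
$f = -19$ ($f = -12 - 7 = -19$)
$u{\left(I \right)} = \left(-5 + I\right) \left(2 + I\right) \left(4 + I\right)$ ($u{\left(I \right)} = \left(2 + I\right) \left(4 + I\right) \left(-5 + I\right) = \left(2 + I\right) \left(-5 + I\right) \left(4 + I\right) = \left(-5 + I\right) \left(2 + I\right) \left(4 + I\right)$)
$u{\left(h \right)} + f \left(-9\right) = \left(-40 + 10^{2} + 10^{3} - 220\right) - -171 = \left(-40 + 100 + 1000 - 220\right) + 171 = 840 + 171 = 1011$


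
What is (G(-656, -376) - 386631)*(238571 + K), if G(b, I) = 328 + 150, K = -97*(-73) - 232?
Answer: -94769669260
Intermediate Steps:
K = 6849 (K = 7081 - 232 = 6849)
G(b, I) = 478
(G(-656, -376) - 386631)*(238571 + K) = (478 - 386631)*(238571 + 6849) = -386153*245420 = -94769669260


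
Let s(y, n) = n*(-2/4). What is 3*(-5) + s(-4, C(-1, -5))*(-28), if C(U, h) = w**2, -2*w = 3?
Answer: 33/2 ≈ 16.500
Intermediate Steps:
w = -3/2 (w = -1/2*3 = -3/2 ≈ -1.5000)
C(U, h) = 9/4 (C(U, h) = (-3/2)**2 = 9/4)
s(y, n) = -n/2 (s(y, n) = n*(-2*1/4) = n*(-1/2) = -n/2)
3*(-5) + s(-4, C(-1, -5))*(-28) = 3*(-5) - 1/2*9/4*(-28) = -15 - 9/8*(-28) = -15 + 63/2 = 33/2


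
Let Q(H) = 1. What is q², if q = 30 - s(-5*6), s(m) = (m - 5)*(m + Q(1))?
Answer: 970225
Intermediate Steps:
s(m) = (1 + m)*(-5 + m) (s(m) = (m - 5)*(m + 1) = (-5 + m)*(1 + m) = (1 + m)*(-5 + m))
q = -985 (q = 30 - (-5 + (-5*6)² - (-20)*6) = 30 - (-5 + (-30)² - 4*(-30)) = 30 - (-5 + 900 + 120) = 30 - 1*1015 = 30 - 1015 = -985)
q² = (-985)² = 970225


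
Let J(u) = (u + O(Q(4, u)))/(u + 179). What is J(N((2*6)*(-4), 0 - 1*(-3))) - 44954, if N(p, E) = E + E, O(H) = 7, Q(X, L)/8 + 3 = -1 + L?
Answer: -8316477/185 ≈ -44954.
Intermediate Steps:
Q(X, L) = -32 + 8*L (Q(X, L) = -24 + 8*(-1 + L) = -24 + (-8 + 8*L) = -32 + 8*L)
N(p, E) = 2*E
J(u) = (7 + u)/(179 + u) (J(u) = (u + 7)/(u + 179) = (7 + u)/(179 + u))
J(N((2*6)*(-4), 0 - 1*(-3))) - 44954 = (7 + 2*(0 - 1*(-3)))/(179 + 2*(0 - 1*(-3))) - 44954 = (7 + 2*(0 + 3))/(179 + 2*(0 + 3)) - 44954 = (7 + 2*3)/(179 + 2*3) - 44954 = (7 + 6)/(179 + 6) - 44954 = 13/185 - 44954 = -8316477/185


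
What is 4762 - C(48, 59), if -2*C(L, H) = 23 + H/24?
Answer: 229187/48 ≈ 4774.7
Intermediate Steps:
C(L, H) = -23/2 - H/48 (C(L, H) = -(23 + H/24)/2 = -23/2 - H/48)
4762 - C(48, 59) = 4762 - (-23/2 - 1/48*59) = 4762 - (-23/2 - 59/48) = 4762 - 1*(-611/48) = 4762 + 611/48 = 229187/48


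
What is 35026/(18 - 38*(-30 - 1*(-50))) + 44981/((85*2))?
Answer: 13710741/63070 ≈ 217.39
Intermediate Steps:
35026/(18 - 38*(-30 - 1*(-50))) + 44981/((85*2)) = 35026/(18 - 38*(-30 + 50)) + 44981/170 = 35026/(18 - 38*20) + 44981*(1/170) = 35026/(18 - 760) + 44981/170 = 35026/(-742) + 44981/170 = 35026*(-1/742) + 44981/170 = -17513/371 + 44981/170 = 13710741/63070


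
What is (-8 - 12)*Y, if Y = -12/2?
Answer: 120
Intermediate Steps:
Y = -6 (Y = -12*½ = -6)
(-8 - 12)*Y = (-8 - 12)*(-6) = -20*(-6) = 120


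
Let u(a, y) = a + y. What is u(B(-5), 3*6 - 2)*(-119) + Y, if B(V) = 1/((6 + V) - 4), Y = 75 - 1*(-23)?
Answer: -5299/3 ≈ -1766.3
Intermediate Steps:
Y = 98 (Y = 75 + 23 = 98)
B(V) = 1/(2 + V)
u(B(-5), 3*6 - 2)*(-119) + Y = (1/(2 - 5) + (3*6 - 2))*(-119) + 98 = (1/(-3) + (18 - 2))*(-119) + 98 = (-1/3 + 16)*(-119) + 98 = (47/3)*(-119) + 98 = -5593/3 + 98 = -5299/3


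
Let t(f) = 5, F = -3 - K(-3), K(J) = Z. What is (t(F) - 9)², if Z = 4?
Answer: 16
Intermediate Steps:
K(J) = 4
F = -7 (F = -3 - 1*4 = -3 - 4 = -7)
(t(F) - 9)² = (5 - 9)² = (-4)² = 16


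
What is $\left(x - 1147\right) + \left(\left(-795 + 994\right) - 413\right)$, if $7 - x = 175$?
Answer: $-1529$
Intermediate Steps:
$x = -168$ ($x = 7 - 175 = -168$)
$\left(x - 1147\right) + \left(\left(-795 + 994\right) - 413\right) = \left(-168 - 1147\right) + \left(\left(-795 + 994\right) - 413\right) = -1315 + \left(199 - 413\right) = -1315 - 214 = -1529$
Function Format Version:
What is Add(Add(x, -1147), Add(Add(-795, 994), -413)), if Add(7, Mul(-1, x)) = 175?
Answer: -1529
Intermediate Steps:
x = -168 (x = Add(7, Mul(-1, 175)) = Add(7, -175) = -168)
Add(Add(x, -1147), Add(Add(-795, 994), -413)) = Add(Add(-168, -1147), Add(Add(-795, 994), -413)) = Add(-1315, Add(199, -413)) = Add(-1315, -214) = -1529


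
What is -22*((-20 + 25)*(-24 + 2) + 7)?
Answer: 2266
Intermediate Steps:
-22*((-20 + 25)*(-24 + 2) + 7) = -22*(5*(-22) + 7) = -22*(-110 + 7) = -22*(-103) = 2266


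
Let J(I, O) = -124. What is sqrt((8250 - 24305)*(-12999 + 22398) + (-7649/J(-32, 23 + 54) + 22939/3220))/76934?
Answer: 3*I*sqrt(852370305868230)/548539420 ≈ 0.15967*I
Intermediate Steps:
sqrt((8250 - 24305)*(-12999 + 22398) + (-7649/J(-32, 23 + 54) + 22939/3220))/76934 = sqrt((8250 - 24305)*(-12999 + 22398) + (-7649/(-124) + 22939/3220))/76934 = sqrt(-16055*9399 + (-7649*(-1/124) + 22939*(1/3220)))*(1/76934) = sqrt(-150900945 + (7649/124 + 3277/460))*(1/76934) = sqrt(-150900945 + 490611/7130)*(1/76934) = sqrt(-1075923247239/7130)*(1/76934) = (3*I*sqrt(852370305868230)/7130)*(1/76934) = 3*I*sqrt(852370305868230)/548539420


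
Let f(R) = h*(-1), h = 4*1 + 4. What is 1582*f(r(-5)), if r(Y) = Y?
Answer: -12656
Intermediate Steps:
h = 8 (h = 4 + 4 = 8)
f(R) = -8 (f(R) = 8*(-1) = -8)
1582*f(r(-5)) = 1582*(-8) = -12656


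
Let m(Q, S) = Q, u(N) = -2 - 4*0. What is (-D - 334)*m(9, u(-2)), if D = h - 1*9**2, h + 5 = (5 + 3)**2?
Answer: -2808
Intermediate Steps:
h = 59 (h = -5 + (5 + 3)**2 = -5 + 8**2 = -5 + 64 = 59)
D = -22 (D = 59 - 1*9**2 = 59 - 1*81 = 59 - 81 = -22)
u(N) = -2 (u(N) = -2 + 0 = -2)
(-D - 334)*m(9, u(-2)) = (-1*(-22) - 334)*9 = (22 - 334)*9 = -312*9 = -2808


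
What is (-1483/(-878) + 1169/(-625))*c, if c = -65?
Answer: 1293591/109750 ≈ 11.787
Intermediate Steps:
(-1483/(-878) + 1169/(-625))*c = (-1483/(-878) + 1169/(-625))*(-65) = (-1483*(-1/878) + 1169*(-1/625))*(-65) = (1483/878 - 1169/625)*(-65) = -99507/548750*(-65) = 1293591/109750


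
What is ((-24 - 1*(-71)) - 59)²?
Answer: 144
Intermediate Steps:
((-24 - 1*(-71)) - 59)² = ((-24 + 71) - 59)² = (47 - 59)² = (-12)² = 144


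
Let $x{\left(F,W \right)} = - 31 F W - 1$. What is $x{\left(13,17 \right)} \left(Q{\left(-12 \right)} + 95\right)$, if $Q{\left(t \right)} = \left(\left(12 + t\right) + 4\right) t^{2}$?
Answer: $-4597692$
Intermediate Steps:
$Q{\left(t \right)} = t^{2} \left(16 + t\right)$ ($Q{\left(t \right)} = \left(16 + t\right) t^{2} = t^{2} \left(16 + t\right)$)
$x{\left(F,W \right)} = -1 - 31 F W$ ($x{\left(F,W \right)} = - 31 F W - 1 = -1 - 31 F W$)
$x{\left(13,17 \right)} \left(Q{\left(-12 \right)} + 95\right) = \left(-1 - 403 \cdot 17\right) \left(\left(-12\right)^{2} \left(16 - 12\right) + 95\right) = \left(-1 - 6851\right) \left(144 \cdot 4 + 95\right) = - 6852 \left(576 + 95\right) = \left(-6852\right) 671 = -4597692$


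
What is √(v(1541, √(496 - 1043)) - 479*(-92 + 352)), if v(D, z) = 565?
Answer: 15*I*√551 ≈ 352.1*I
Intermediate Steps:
√(v(1541, √(496 - 1043)) - 479*(-92 + 352)) = √(565 - 479*(-92 + 352)) = √(565 - 479*260) = √(565 - 124540) = √(-123975) = 15*I*√551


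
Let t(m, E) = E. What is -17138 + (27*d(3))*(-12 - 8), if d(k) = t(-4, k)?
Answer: -18758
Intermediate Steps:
d(k) = k
-17138 + (27*d(3))*(-12 - 8) = -17138 + (27*3)*(-12 - 8) = -17138 + 81*(-20) = -17138 - 1620 = -18758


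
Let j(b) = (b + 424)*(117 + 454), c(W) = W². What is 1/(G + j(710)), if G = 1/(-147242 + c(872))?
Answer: 613142/397018028989 ≈ 1.5444e-6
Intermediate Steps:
G = 1/613142 (G = 1/(-147242 + 872²) = 1/(-147242 + 760384) = 1/613142 ≈ 1.6309e-6)
j(b) = 242104 + 571*b (j(b) = (424 + b)*571 = 242104 + 571*b)
1/(G + j(710)) = 1/(1/613142 + (242104 + 571*710)) = 1/(1/613142 + (242104 + 405410)) = 1/(1/613142 + 647514) = 1/(397018028989/613142) = 613142/397018028989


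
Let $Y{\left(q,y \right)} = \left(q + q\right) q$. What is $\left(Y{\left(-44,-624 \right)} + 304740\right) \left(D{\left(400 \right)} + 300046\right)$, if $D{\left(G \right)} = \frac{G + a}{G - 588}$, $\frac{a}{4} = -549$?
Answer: $\frac{4352234985932}{47} \approx 9.2601 \cdot 10^{10}$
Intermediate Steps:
$a = -2196$ ($a = 4 \left(-549\right) = -2196$)
$D{\left(G \right)} = \frac{-2196 + G}{-588 + G}$ ($D{\left(G \right)} = \frac{G - 2196}{G - 588} = \frac{-2196 + G}{-588 + G}$)
$Y{\left(q,y \right)} = 2 q^{2}$ ($Y{\left(q,y \right)} = 2 q q = 2 q^{2}$)
$\left(Y{\left(-44,-624 \right)} + 304740\right) \left(D{\left(400 \right)} + 300046\right) = \left(2 \left(-44\right)^{2} + 304740\right) \left(\frac{-2196 + 400}{-588 + 400} + 300046\right) = \left(2 \cdot 1936 + 304740\right) \left(\frac{1}{-188} \left(-1796\right) + 300046\right) = \left(3872 + 304740\right) \left(\left(- \frac{1}{188}\right) \left(-1796\right) + 300046\right) = 308612 \left(\frac{449}{47} + 300046\right) = 308612 \cdot \frac{14102611}{47} = \frac{4352234985932}{47}$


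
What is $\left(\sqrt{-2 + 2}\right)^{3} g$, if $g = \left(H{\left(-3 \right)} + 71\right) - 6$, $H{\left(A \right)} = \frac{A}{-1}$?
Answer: $0$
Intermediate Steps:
$H{\left(A \right)} = - A$ ($H{\left(A \right)} = A \left(-1\right) = - A$)
$g = 68$ ($g = \left(\left(-1\right) \left(-3\right) + 71\right) - 6 = \left(3 + 71\right) - 6 = 74 - 6 = 68$)
$\left(\sqrt{-2 + 2}\right)^{3} g = \left(\sqrt{-2 + 2}\right)^{3} \cdot 68 = \left(\sqrt{0}\right)^{3} \cdot 68 = 0^{3} \cdot 68 = 0 \cdot 68 = 0$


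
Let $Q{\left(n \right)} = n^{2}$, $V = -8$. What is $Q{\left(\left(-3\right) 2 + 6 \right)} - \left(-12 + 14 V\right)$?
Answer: $124$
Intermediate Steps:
$Q{\left(\left(-3\right) 2 + 6 \right)} - \left(-12 + 14 V\right) = \left(\left(-3\right) 2 + 6\right)^{2} + \left(12 - -112\right) = \left(-6 + 6\right)^{2} + \left(12 + 112\right) = 0^{2} + 124 = 0 + 124 = 124$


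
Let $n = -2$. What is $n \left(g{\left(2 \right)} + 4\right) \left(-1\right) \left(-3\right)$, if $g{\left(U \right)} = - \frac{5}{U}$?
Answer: $-9$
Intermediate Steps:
$n \left(g{\left(2 \right)} + 4\right) \left(-1\right) \left(-3\right) = - 2 \left(- \frac{5}{2} + 4\right) \left(-1\right) \left(-3\right) = - 2 \cdot \frac{3}{2} \left(-1\right) \left(-3\right) = \left(-2\right) \left(- \frac{3}{2}\right) \left(-3\right) = 3 \left(-3\right) = -9$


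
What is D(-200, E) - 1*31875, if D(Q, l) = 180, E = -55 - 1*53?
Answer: -31695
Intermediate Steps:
E = -108 (E = -55 - 53 = -108)
D(-200, E) - 1*31875 = 180 - 1*31875 = 180 - 31875 = -31695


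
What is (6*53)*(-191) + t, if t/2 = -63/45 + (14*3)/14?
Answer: -303674/5 ≈ -60735.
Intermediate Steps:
t = 16/5 (t = 2*(-63/45 + (14*3)/14) = 2*(-63*1/45 + 42*(1/14)) = 2*(-7/5 + 3) = 2*(8/5) = 16/5 ≈ 3.2000)
(6*53)*(-191) + t = (6*53)*(-191) + 16/5 = 318*(-191) + 16/5 = -60738 + 16/5 = -303674/5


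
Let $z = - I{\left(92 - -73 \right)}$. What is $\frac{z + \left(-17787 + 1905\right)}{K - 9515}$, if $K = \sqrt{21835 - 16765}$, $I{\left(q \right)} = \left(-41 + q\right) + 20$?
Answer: $\frac{30497478}{18106031} + \frac{208338 \sqrt{30}}{90530155} \approx 1.697$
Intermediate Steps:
$I{\left(q \right)} = -21 + q$
$z = -144$ ($z = - (-21 + \left(92 - -73\right)) = - (-21 + \left(92 + 73\right)) = - (-21 + 165) = \left(-1\right) 144 = -144$)
$K = 13 \sqrt{30}$ ($K = \sqrt{5070} = 13 \sqrt{30} \approx 71.204$)
$\frac{z + \left(-17787 + 1905\right)}{K - 9515} = \frac{-144 + \left(-17787 + 1905\right)}{13 \sqrt{30} - 9515} = \frac{-144 - 15882}{-9515 + 13 \sqrt{30}} = - \frac{16026}{-9515 + 13 \sqrt{30}}$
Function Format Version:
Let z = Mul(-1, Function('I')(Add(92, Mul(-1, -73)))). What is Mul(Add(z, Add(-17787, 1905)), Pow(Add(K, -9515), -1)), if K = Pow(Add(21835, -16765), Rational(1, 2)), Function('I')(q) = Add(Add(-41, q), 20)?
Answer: Add(Rational(30497478, 18106031), Mul(Rational(208338, 90530155), Pow(30, Rational(1, 2)))) ≈ 1.6970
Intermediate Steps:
Function('I')(q) = Add(-21, q)
z = -144 (z = Mul(-1, Add(-21, Add(92, Mul(-1, -73)))) = Mul(-1, Add(-21, Add(92, 73))) = Mul(-1, Add(-21, 165)) = Mul(-1, 144) = -144)
K = Mul(13, Pow(30, Rational(1, 2))) (K = Pow(5070, Rational(1, 2)) = Mul(13, Pow(30, Rational(1, 2))) ≈ 71.204)
Mul(Add(z, Add(-17787, 1905)), Pow(Add(K, -9515), -1)) = Mul(Add(-144, Add(-17787, 1905)), Pow(Add(Mul(13, Pow(30, Rational(1, 2))), -9515), -1)) = Mul(Add(-144, -15882), Pow(Add(-9515, Mul(13, Pow(30, Rational(1, 2)))), -1)) = Mul(-16026, Pow(Add(-9515, Mul(13, Pow(30, Rational(1, 2)))), -1))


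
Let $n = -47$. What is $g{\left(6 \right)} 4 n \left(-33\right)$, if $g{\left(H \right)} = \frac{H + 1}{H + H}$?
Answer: $3619$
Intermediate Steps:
$g{\left(H \right)} = \frac{1 + H}{2 H}$
$g{\left(6 \right)} 4 n \left(-33\right) = \frac{1 + 6}{2 \cdot 6} \cdot 4 \left(-47\right) \left(-33\right) = \frac{1}{2} \cdot \frac{1}{6} \cdot 7 \cdot 4 \left(-47\right) \left(-33\right) = \frac{7}{12} \cdot 4 \left(-47\right) \left(-33\right) = \frac{7}{3} \left(-47\right) \left(-33\right) = \left(- \frac{329}{3}\right) \left(-33\right) = 3619$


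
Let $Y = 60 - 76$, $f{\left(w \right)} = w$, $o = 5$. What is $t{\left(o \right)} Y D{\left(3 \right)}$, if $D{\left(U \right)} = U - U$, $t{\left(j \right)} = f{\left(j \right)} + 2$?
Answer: $0$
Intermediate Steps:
$t{\left(j \right)} = 2 + j$ ($t{\left(j \right)} = j + 2 = 2 + j$)
$D{\left(U \right)} = 0$
$Y = -16$ ($Y = 60 - 76 = -16$)
$t{\left(o \right)} Y D{\left(3 \right)} = \left(2 + 5\right) \left(-16\right) 0 = 7 \left(-16\right) 0 = \left(-112\right) 0 = 0$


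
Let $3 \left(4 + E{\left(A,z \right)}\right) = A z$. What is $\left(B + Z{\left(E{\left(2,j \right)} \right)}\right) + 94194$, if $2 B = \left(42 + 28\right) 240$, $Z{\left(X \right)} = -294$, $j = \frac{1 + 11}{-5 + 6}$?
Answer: $102300$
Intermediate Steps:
$j = 12$ ($j = \frac{12}{1} = 12 \cdot 1 = 12$)
$E{\left(A,z \right)} = -4 + \frac{A z}{3}$
$B = 8400$ ($B = \frac{\left(42 + 28\right) 240}{2} = \frac{70 \cdot 240}{2} = \frac{1}{2} \cdot 16800 = 8400$)
$\left(B + Z{\left(E{\left(2,j \right)} \right)}\right) + 94194 = \left(8400 - 294\right) + 94194 = 8106 + 94194 = 102300$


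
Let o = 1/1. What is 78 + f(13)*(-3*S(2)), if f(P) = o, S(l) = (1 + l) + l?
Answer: 63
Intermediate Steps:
S(l) = 1 + 2*l
o = 1
f(P) = 1
78 + f(13)*(-3*S(2)) = 78 + 1*(-3*(1 + 2*2)) = 78 + 1*(-3*(1 + 4)) = 78 + 1*(-3*5) = 78 + 1*(-15) = 78 - 15 = 63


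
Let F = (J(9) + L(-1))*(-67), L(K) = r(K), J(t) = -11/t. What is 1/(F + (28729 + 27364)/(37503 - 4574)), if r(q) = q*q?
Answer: 296361/4917323 ≈ 0.060269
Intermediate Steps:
r(q) = q²
L(K) = K²
F = 134/9 (F = (-11/9 + (-1)²)*(-67) = (-11*⅑ + 1)*(-67) = (-11/9 + 1)*(-67) = -2/9*(-67) = 134/9 ≈ 14.889)
1/(F + (28729 + 27364)/(37503 - 4574)) = 1/(134/9 + (28729 + 27364)/(37503 - 4574)) = 1/(134/9 + 56093/32929) = 1/(4917323/296361) = 296361/4917323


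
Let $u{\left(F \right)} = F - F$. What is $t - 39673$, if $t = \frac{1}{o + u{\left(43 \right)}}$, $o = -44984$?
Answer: $- \frac{1784650233}{44984} \approx -39673.0$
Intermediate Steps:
$u{\left(F \right)} = 0$
$t = - \frac{1}{44984}$ ($t = \frac{1}{-44984 + 0} = \frac{1}{-44984} = - \frac{1}{44984} \approx -2.223 \cdot 10^{-5}$)
$t - 39673 = - \frac{1}{44984} - 39673 = - \frac{1784650233}{44984}$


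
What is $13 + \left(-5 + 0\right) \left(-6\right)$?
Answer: $43$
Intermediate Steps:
$13 + \left(-5 + 0\right) \left(-6\right) = 13 - -30 = 13 + 30 = 43$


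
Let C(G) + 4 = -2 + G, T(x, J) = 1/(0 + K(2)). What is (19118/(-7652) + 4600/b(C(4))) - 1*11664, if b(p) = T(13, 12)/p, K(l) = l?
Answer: -115034423/3826 ≈ -30067.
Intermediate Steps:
T(x, J) = 1/2 (T(x, J) = 1/(0 + 2) = 1/2)
C(G) = -6 + G (C(G) = -4 + (-2 + G) = -6 + G)
b(p) = 1/(2*p)
(19118/(-7652) + 4600/b(C(4))) - 1*11664 = (19118/(-7652) + 4600/((1/(2*(-6 + 4))))) - 1*11664 = (19118*(-1/7652) + 4600/(((1/2)/(-2)))) - 11664 = (-9559/3826 + 4600/(((1/2)*(-1/2)))) - 11664 = (-9559/3826 + 4600/(-1/4)) - 11664 = (-9559/3826 + 4600*(-4)) - 11664 = (-9559/3826 - 18400) - 11664 = -70407959/3826 - 11664 = -115034423/3826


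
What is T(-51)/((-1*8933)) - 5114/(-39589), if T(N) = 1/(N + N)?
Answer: 4659742513/36072150774 ≈ 0.12918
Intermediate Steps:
T(N) = 1/(2*N)
T(-51)/((-1*8933)) - 5114/(-39589) = ((½)/(-51))/((-1*8933)) - 5114/(-39589) = ((½)*(-1/51))/(-8933) - 5114*(-1/39589) = -1/102*(-1/8933) + 5114/39589 = 1/911166 + 5114/39589 = 4659742513/36072150774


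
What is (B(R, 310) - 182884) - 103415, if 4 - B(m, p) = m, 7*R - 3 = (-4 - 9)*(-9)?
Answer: -2004185/7 ≈ -2.8631e+5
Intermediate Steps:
R = 120/7 (R = 3/7 + ((-4 - 9)*(-9))/7 = 3/7 + (-13*(-9))/7 = 3/7 + (⅐)*117 = 3/7 + 117/7 = 120/7 ≈ 17.143)
B(m, p) = 4 - m
(B(R, 310) - 182884) - 103415 = ((4 - 1*120/7) - 182884) - 103415 = ((4 - 120/7) - 182884) - 103415 = (-92/7 - 182884) - 103415 = -1280280/7 - 103415 = -2004185/7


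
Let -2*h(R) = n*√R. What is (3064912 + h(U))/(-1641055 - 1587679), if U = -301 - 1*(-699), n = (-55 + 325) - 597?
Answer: -1532456/1614367 - 327*√398/6457468 ≈ -0.95027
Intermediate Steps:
n = -327 (n = 270 - 597 = -327)
U = 398 (U = -301 + 699 = 398)
h(R) = 327*√R/2 (h(R) = -(-327)*√R/2 = 327*√R/2)
(3064912 + h(U))/(-1641055 - 1587679) = (3064912 + 327*√398/2)/(-1641055 - 1587679) = (3064912 + 327*√398/2)/(-3228734) = (3064912 + 327*√398/2)*(-1/3228734) = -1532456/1614367 - 327*√398/6457468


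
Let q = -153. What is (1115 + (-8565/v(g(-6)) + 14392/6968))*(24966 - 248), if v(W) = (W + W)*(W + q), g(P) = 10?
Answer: 530512386133/19162 ≈ 2.7686e+7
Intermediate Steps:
v(W) = 2*W*(-153 + W) (v(W) = (W + W)*(W - 153) = (2*W)*(-153 + W) = 2*W*(-153 + W))
(1115 + (-8565/v(g(-6)) + 14392/6968))*(24966 - 248) = (1115 + (-8565*1/(20*(-153 + 10)) + 14392/6968))*(24966 - 248) = (1115 + (-8565/(2*10*(-143)) + 14392*(1/6968)))*24718 = (1115 + (-8565/(-2860) + 1799/871))*24718 = (1115 + (-8565*(-1/2860) + 1799/871))*24718 = (1115 + (1713/572 + 1799/871))*24718 = (1115 + 193927/38324)*24718 = (42925187/38324)*24718 = 530512386133/19162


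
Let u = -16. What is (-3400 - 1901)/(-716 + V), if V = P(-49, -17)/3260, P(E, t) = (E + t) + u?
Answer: 8640630/1167121 ≈ 7.4034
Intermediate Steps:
P(E, t) = -16 + E + t (P(E, t) = (E + t) - 16 = -16 + E + t)
V = -41/1630 (V = (-16 - 49 - 17)/3260 = -82*1/3260 = -41/1630 ≈ -0.025153)
(-3400 - 1901)/(-716 + V) = (-3400 - 1901)/(-716 - 41/1630) = -5301/(-1167121/1630) = -5301*(-1630/1167121) = 8640630/1167121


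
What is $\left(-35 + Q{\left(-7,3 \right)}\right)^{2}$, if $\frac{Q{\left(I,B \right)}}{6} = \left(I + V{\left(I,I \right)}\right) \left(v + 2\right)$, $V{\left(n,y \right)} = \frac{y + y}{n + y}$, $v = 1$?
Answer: $20449$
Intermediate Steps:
$V{\left(n,y \right)} = \frac{2 y}{n + y}$
$Q{\left(I,B \right)} = 18 + 18 I$ ($Q{\left(I,B \right)} = 6 \left(I + \frac{2 I}{I + I}\right) \left(1 + 2\right) = 6 \left(I + \frac{2 I}{2 I}\right) 3 = 6 \left(I + 2 I \frac{1}{2 I}\right) 3 = 6 \left(I + 1\right) 3 = 6 \left(1 + I\right) 3 = 6 \left(3 + 3 I\right) = 18 + 18 I$)
$\left(-35 + Q{\left(-7,3 \right)}\right)^{2} = \left(-35 + \left(18 + 18 \left(-7\right)\right)\right)^{2} = \left(-35 + \left(18 - 126\right)\right)^{2} = \left(-35 - 108\right)^{2} = \left(-143\right)^{2} = 20449$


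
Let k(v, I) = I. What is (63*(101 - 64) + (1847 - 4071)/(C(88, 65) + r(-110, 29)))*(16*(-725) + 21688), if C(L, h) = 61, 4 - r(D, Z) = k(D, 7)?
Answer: 670720856/29 ≈ 2.3128e+7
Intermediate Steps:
r(D, Z) = -3 (r(D, Z) = 4 - 1*7 = 4 - 7 = -3)
(63*(101 - 64) + (1847 - 4071)/(C(88, 65) + r(-110, 29)))*(16*(-725) + 21688) = (63*(101 - 64) + (1847 - 4071)/(61 - 3))*(16*(-725) + 21688) = (63*37 - 2224/58)*(-11600 + 21688) = (2331 - 2224*1/58)*10088 = (2331 - 1112/29)*10088 = (66487/29)*10088 = 670720856/29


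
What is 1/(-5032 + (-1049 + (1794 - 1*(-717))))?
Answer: -1/3570 ≈ -0.00028011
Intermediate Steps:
1/(-5032 + (-1049 + (1794 - 1*(-717)))) = 1/(-5032 + (-1049 + (1794 + 717))) = 1/(-5032 + (-1049 + 2511)) = 1/(-5032 + 1462) = 1/(-3570) = -1/3570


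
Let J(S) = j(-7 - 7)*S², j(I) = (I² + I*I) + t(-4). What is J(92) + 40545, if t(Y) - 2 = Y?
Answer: 3341505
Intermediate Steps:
t(Y) = 2 + Y
j(I) = -2 + 2*I² (j(I) = (I² + I*I) + (2 - 4) = (I² + I²) - 2 = 2*I² - 2 = -2 + 2*I²)
J(S) = 390*S² (J(S) = (-2 + 2*(-7 - 7)²)*S² = (-2 + 2*(-14)²)*S² = (-2 + 2*196)*S² = (-2 + 392)*S² = 390*S²)
J(92) + 40545 = 390*92² + 40545 = 390*8464 + 40545 = 3300960 + 40545 = 3341505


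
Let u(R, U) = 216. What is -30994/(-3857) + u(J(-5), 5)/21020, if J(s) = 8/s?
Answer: 163081748/20268535 ≈ 8.0461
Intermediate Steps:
-30994/(-3857) + u(J(-5), 5)/21020 = -30994/(-3857) + 216/21020 = -30994*(-1/3857) + 216*(1/21020) = 30994/3857 + 54/5255 = 163081748/20268535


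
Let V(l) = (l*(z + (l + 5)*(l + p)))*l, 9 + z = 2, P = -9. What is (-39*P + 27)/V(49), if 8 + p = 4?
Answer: 54/831089 ≈ 6.4975e-5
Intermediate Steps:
p = -4 (p = -8 + 4 = -4)
z = -7 (z = -9 + 2 = -7)
V(l) = l**2*(-7 + (-4 + l)*(5 + l)) (V(l) = (l*(-7 + (l + 5)*(l - 4)))*l = (l*(-7 + (5 + l)*(-4 + l)))*l = (l*(-7 + (-4 + l)*(5 + l)))*l = l**2*(-7 + (-4 + l)*(5 + l)))
(-39*P + 27)/V(49) = (-39*(-9) + 27)/((49**2*(-27 + 49 + 49**2))) = (351 + 27)/((2401*(-27 + 49 + 2401))) = 378/((2401*2423)) = 378/5817623 = 378*(1/5817623) = 54/831089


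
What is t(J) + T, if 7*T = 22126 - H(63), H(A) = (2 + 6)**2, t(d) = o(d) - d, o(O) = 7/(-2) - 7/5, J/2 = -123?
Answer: 237497/70 ≈ 3392.8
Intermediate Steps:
J = -246 (J = 2*(-123) = -246)
o(O) = -49/10 (o(O) = 7*(-1/2) - 7*1/5 = -7/2 - 7/5 = -49/10)
t(d) = -49/10 - d
H(A) = 64 (H(A) = 8**2 = 64)
T = 22062/7 (T = (22126 - 1*64)/7 = (22126 - 64)/7 = (1/7)*22062 = 22062/7 ≈ 3151.7)
t(J) + T = (-49/10 - 1*(-246)) + 22062/7 = (-49/10 + 246) + 22062/7 = 2411/10 + 22062/7 = 237497/70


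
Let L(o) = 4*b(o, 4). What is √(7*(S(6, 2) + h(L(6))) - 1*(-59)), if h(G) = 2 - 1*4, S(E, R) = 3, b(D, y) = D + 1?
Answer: √66 ≈ 8.1240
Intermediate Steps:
b(D, y) = 1 + D
L(o) = 4 + 4*o (L(o) = 4*(1 + o) = 4 + 4*o)
h(G) = -2 (h(G) = 2 - 4 = -2)
√(7*(S(6, 2) + h(L(6))) - 1*(-59)) = √(7*(3 - 2) - 1*(-59)) = √(7*1 + 59) = √(7 + 59) = √66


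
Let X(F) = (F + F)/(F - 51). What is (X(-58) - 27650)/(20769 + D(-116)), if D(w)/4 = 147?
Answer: -1004578/775971 ≈ -1.2946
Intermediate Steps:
D(w) = 588 (D(w) = 4*147 = 588)
X(F) = 2*F/(-51 + F) (X(F) = (2*F)/(-51 + F) = 2*F/(-51 + F))
(X(-58) - 27650)/(20769 + D(-116)) = (2*(-58)/(-51 - 58) - 27650)/(20769 + 588) = (2*(-58)/(-109) - 27650)/21357 = (2*(-58)*(-1/109) - 27650)*(1/21357) = (116/109 - 27650)*(1/21357) = -3013734/109*1/21357 = -1004578/775971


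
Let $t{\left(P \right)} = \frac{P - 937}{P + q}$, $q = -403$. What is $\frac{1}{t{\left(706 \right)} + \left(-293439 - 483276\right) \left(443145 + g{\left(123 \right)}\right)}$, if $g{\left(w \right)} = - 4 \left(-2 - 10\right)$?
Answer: $- \frac{101}{34767699750572} \approx -2.905 \cdot 10^{-12}$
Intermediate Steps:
$t{\left(P \right)} = \frac{-937 + P}{-403 + P}$ ($t{\left(P \right)} = \frac{P - 937}{P - 403} = \frac{-937 + P}{-403 + P}$)
$g{\left(w \right)} = 48$ ($g{\left(w \right)} = \left(-4\right) \left(-12\right) = 48$)
$\frac{1}{t{\left(706 \right)} + \left(-293439 - 483276\right) \left(443145 + g{\left(123 \right)}\right)} = \frac{1}{\frac{-937 + 706}{-403 + 706} + \left(-293439 - 483276\right) \left(443145 + 48\right)} = \frac{1}{\frac{1}{303} \left(-231\right) - 344234650995} = \frac{1}{- \frac{77}{101} - 344234650995} = \frac{1}{- \frac{34767699750572}{101}} = - \frac{101}{34767699750572}$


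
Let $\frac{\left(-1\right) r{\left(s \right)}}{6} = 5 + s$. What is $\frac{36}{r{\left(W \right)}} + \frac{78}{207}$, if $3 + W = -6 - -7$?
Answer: $- \frac{112}{69} \approx -1.6232$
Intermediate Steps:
$W = -2$ ($W = -3 - -1 = -3 + \left(-6 + 7\right) = -3 + 1 = -2$)
$r{\left(s \right)} = -30 - 6 s$ ($r{\left(s \right)} = - 6 \left(5 + s\right) = -30 - 6 s$)
$\frac{36}{r{\left(W \right)}} + \frac{78}{207} = \frac{36}{-30 - -12} + \frac{78}{207} = \frac{36}{-30 + 12} + 78 \cdot \frac{1}{207} = \frac{36}{-18} + \frac{26}{69} = 36 \left(- \frac{1}{18}\right) + \frac{26}{69} = -2 + \frac{26}{69} = - \frac{112}{69}$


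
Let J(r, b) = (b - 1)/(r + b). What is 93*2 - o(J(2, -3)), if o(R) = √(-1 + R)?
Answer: 186 - √3 ≈ 184.27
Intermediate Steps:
J(r, b) = (-1 + b)/(b + r)
93*2 - o(J(2, -3)) = 93*2 - √(-1 + (-1 - 3)/(-3 + 2)) = 186 - √(-1 - 4/(-1)) = 186 - √(-1 - 1*(-4)) = 186 - √(-1 + 4) = 186 - √3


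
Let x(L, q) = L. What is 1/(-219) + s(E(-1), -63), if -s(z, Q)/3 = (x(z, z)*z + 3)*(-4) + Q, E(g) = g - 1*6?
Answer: 178046/219 ≈ 813.00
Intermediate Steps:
E(g) = -6 + g (E(g) = g - 6 = -6 + g)
s(z, Q) = 36 - 3*Q + 12*z**2 (s(z, Q) = -3*((z*z + 3)*(-4) + Q) = -3*((z**2 + 3)*(-4) + Q) = -3*((3 + z**2)*(-4) + Q) = -3*((-12 - 4*z**2) + Q) = -3*(-12 + Q - 4*z**2) = 36 - 3*Q + 12*z**2)
1/(-219) + s(E(-1), -63) = 1/(-219) + (36 - 3*(-63) + 12*(-6 - 1)**2) = -1/219 + (36 + 189 + 12*(-7)**2) = -1/219 + (36 + 189 + 12*49) = -1/219 + (36 + 189 + 588) = -1/219 + 813 = 178046/219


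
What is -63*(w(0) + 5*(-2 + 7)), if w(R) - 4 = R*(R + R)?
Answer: -1827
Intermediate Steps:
w(R) = 4 + 2*R² (w(R) = 4 + R*(R + R) = 4 + R*(2*R) = 4 + 2*R²)
-63*(w(0) + 5*(-2 + 7)) = -63*((4 + 2*0²) + 5*(-2 + 7)) = -63*((4 + 2*0) + 5*5) = -63*((4 + 0) + 25) = -63*(4 + 25) = -63*29 = -1827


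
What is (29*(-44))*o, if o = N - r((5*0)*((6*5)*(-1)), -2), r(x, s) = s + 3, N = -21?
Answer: 28072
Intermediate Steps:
r(x, s) = 3 + s
o = -22 (o = -21 - (3 - 2) = -21 - 1*1 = -21 - 1 = -22)
(29*(-44))*o = (29*(-44))*(-22) = -1276*(-22) = 28072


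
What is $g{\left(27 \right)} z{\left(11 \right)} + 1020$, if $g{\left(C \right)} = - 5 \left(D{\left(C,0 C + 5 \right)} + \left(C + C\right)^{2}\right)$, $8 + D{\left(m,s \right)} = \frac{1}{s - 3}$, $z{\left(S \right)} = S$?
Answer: $- \frac{317895}{2} \approx -1.5895 \cdot 10^{5}$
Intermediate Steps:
$D{\left(m,s \right)} = -8 + \frac{1}{-3 + s}$ ($D{\left(m,s \right)} = -8 + \frac{1}{s - 3} = -8 + \frac{1}{-3 + s}$)
$g{\left(C \right)} = \frac{75}{2} - 20 C^{2}$ ($g{\left(C \right)} = - 5 \left(\frac{25 - 8 \left(0 C + 5\right)}{-3 + \left(0 C + 5\right)} + \left(C + C\right)^{2}\right) = - 5 \left(\frac{25 - 8 \left(0 + 5\right)}{-3 + \left(0 + 5\right)} + \left(2 C\right)^{2}\right) = - 5 \left(\frac{25 - 40}{-3 + 5} + 4 C^{2}\right) = - 5 \left(\frac{25 - 40}{2} + 4 C^{2}\right) = - 5 \left(\frac{1}{2} \left(-15\right) + 4 C^{2}\right) = - 5 \left(- \frac{15}{2} + 4 C^{2}\right) = \frac{75}{2} - 20 C^{2}$)
$g{\left(27 \right)} z{\left(11 \right)} + 1020 = \left(\frac{75}{2} - 20 \cdot 27^{2}\right) 11 + 1020 = \left(\frac{75}{2} - 14580\right) 11 + 1020 = \left(- \frac{29085}{2}\right) 11 + 1020 = - \frac{319935}{2} + 1020 = - \frac{317895}{2}$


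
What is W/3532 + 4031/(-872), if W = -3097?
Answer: -4234519/769976 ≈ -5.4995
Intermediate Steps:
W/3532 + 4031/(-872) = -3097/3532 + 4031/(-872) = -3097*1/3532 + 4031*(-1/872) = -3097/3532 - 4031/872 = -4234519/769976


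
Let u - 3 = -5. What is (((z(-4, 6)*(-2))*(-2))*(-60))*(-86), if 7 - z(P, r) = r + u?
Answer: 61920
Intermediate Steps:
u = -2 (u = 3 - 5 = -2)
z(P, r) = 9 - r (z(P, r) = 7 - (r - 2) = 7 - (-2 + r) = 7 + (2 - r) = 9 - r)
(((z(-4, 6)*(-2))*(-2))*(-60))*(-86) = ((((9 - 1*6)*(-2))*(-2))*(-60))*(-86) = ((((9 - 6)*(-2))*(-2))*(-60))*(-86) = (((3*(-2))*(-2))*(-60))*(-86) = (-6*(-2)*(-60))*(-86) = (12*(-60))*(-86) = -720*(-86) = 61920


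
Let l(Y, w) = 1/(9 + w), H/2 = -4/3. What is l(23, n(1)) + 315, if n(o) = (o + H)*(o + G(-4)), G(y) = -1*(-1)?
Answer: 5358/17 ≈ 315.18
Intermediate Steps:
G(y) = 1
H = -8/3 (H = 2*(-4/3) = -8/3 ≈ -2.6667)
n(o) = (1 + o)*(-8/3 + o) (n(o) = (o - 8/3)*(o + 1) = (-8/3 + o)*(1 + o) = (1 + o)*(-8/3 + o))
l(23, n(1)) + 315 = 1/(9 + (-8/3 + 1² - 5/3*1)) + 315 = 1/(9 + (-8/3 + 1 - 5/3)) + 315 = 1/(9 - 10/3) + 315 = 1/(17/3) + 315 = 3/17 + 315 = 5358/17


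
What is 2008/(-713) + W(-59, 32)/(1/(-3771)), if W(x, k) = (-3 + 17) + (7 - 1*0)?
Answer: -56465191/713 ≈ -79194.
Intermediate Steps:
W(x, k) = 21 (W(x, k) = 14 + (7 + 0) = 14 + 7 = 21)
2008/(-713) + W(-59, 32)/(1/(-3771)) = 2008/(-713) + 21/(1/(-3771)) = 2008*(-1/713) + 21/(-1/3771) = -2008/713 + 21*(-3771) = -2008/713 - 79191 = -56465191/713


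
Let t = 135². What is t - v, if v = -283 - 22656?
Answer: 41164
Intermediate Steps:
v = -22939
t = 18225
t - v = 18225 - 1*(-22939) = 18225 + 22939 = 41164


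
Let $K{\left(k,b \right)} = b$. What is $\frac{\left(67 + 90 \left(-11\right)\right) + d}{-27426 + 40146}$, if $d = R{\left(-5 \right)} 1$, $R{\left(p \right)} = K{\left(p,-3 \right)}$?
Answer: $- \frac{463}{6360} \approx -0.072799$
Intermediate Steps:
$R{\left(p \right)} = -3$
$d = -3$ ($d = \left(-3\right) 1 = -3$)
$\frac{\left(67 + 90 \left(-11\right)\right) + d}{-27426 + 40146} = \frac{\left(67 + 90 \left(-11\right)\right) - 3}{-27426 + 40146} = \frac{\left(67 - 990\right) - 3}{12720} = \left(-923 - 3\right) \frac{1}{12720} = \left(-926\right) \frac{1}{12720} = - \frac{463}{6360}$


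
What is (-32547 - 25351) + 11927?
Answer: -45971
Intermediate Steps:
(-32547 - 25351) + 11927 = -57898 + 11927 = -45971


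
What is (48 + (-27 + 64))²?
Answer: 7225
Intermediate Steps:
(48 + (-27 + 64))² = (48 + 37)² = 85² = 7225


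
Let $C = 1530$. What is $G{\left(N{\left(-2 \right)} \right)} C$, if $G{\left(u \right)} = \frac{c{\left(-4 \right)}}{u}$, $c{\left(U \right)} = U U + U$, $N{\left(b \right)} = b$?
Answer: $-9180$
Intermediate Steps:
$c{\left(U \right)} = U + U^{2}$ ($c{\left(U \right)} = U^{2} + U = U + U^{2}$)
$G{\left(u \right)} = \frac{12}{u}$ ($G{\left(u \right)} = \frac{\left(-4\right) \left(1 - 4\right)}{u} = \frac{\left(-4\right) \left(-3\right)}{u} = \frac{12}{u}$)
$G{\left(N{\left(-2 \right)} \right)} C = \frac{12}{-2} \cdot 1530 = 12 \left(- \frac{1}{2}\right) 1530 = \left(-6\right) 1530 = -9180$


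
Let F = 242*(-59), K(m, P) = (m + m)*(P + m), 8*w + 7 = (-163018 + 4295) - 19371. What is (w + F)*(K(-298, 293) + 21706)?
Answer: -3608167475/4 ≈ -9.0204e+8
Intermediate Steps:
w = -178101/8 (w = -7/8 + ((-163018 + 4295) - 19371)/8 = -7/8 + (-158723 - 19371)/8 = -7/8 + (⅛)*(-178094) = -7/8 - 89047/4 = -178101/8 ≈ -22263.)
K(m, P) = 2*m*(P + m) (K(m, P) = (2*m)*(P + m) = 2*m*(P + m))
F = -14278
(w + F)*(K(-298, 293) + 21706) = (-178101/8 - 14278)*(2*(-298)*(293 - 298) + 21706) = -292325*(2*(-298)*(-5) + 21706)/8 = -292325*(2980 + 21706)/8 = -292325/8*24686 = -3608167475/4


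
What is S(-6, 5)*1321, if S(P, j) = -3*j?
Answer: -19815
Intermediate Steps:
S(-6, 5)*1321 = -3*5*1321 = -15*1321 = -19815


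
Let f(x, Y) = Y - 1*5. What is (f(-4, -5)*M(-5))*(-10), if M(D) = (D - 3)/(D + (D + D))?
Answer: 160/3 ≈ 53.333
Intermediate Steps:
f(x, Y) = -5 + Y (f(x, Y) = Y - 5 = -5 + Y)
M(D) = (-3 + D)/(3*D) (M(D) = (-3 + D)/(D + 2*D) = (-3 + D)/((3*D)) = (-3 + D)*(1/(3*D)) = (-3 + D)/(3*D))
(f(-4, -5)*M(-5))*(-10) = ((-5 - 5)*((⅓)*(-3 - 5)/(-5)))*(-10) = -10*(-1)*(-8)/(3*5)*(-10) = -10*8/15*(-10) = -16/3*(-10) = 160/3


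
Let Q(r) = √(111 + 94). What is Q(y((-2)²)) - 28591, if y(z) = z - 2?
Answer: -28591 + √205 ≈ -28577.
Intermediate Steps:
y(z) = -2 + z
Q(r) = √205
Q(y((-2)²)) - 28591 = √205 - 28591 = -28591 + √205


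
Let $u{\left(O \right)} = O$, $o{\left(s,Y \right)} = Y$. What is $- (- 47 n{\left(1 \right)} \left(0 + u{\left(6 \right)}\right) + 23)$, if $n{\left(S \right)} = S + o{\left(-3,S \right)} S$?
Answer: $541$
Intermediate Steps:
$n{\left(S \right)} = S + S^{2}$ ($n{\left(S \right)} = S + S S = S + S^{2}$)
$- (- 47 n{\left(1 \right)} \left(0 + u{\left(6 \right)}\right) + 23) = - (- 47 \cdot 1 \left(1 + 1\right) \left(0 + 6\right) + 23) = - (- 47 \cdot 1 \cdot 2 \cdot 6 + 23) = - (- 47 \cdot 2 \cdot 6 + 23) = - (\left(-47\right) 12 + 23) = - (-564 + 23) = \left(-1\right) \left(-541\right) = 541$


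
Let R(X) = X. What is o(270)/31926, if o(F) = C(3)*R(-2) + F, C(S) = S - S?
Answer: 45/5321 ≈ 0.0084570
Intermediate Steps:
C(S) = 0
o(F) = F (o(F) = 0*(-2) + F = 0 + F = F)
o(270)/31926 = 270/31926 = 270*(1/31926) = 45/5321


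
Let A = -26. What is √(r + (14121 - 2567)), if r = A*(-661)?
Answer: 2*√7185 ≈ 169.53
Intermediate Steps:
r = 17186 (r = -26*(-661) = 17186)
√(r + (14121 - 2567)) = √(17186 + (14121 - 2567)) = √(17186 + 11554) = √28740 = 2*√7185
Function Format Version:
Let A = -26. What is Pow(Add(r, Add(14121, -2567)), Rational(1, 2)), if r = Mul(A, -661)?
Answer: Mul(2, Pow(7185, Rational(1, 2))) ≈ 169.53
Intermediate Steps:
r = 17186 (r = Mul(-26, -661) = 17186)
Pow(Add(r, Add(14121, -2567)), Rational(1, 2)) = Pow(Add(17186, Add(14121, -2567)), Rational(1, 2)) = Pow(Add(17186, 11554), Rational(1, 2)) = Pow(28740, Rational(1, 2)) = Mul(2, Pow(7185, Rational(1, 2)))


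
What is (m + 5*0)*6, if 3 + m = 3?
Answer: 0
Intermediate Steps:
m = 0 (m = -3 + 3 = 0)
(m + 5*0)*6 = (0 + 5*0)*6 = (0 + 0)*6 = 0*6 = 0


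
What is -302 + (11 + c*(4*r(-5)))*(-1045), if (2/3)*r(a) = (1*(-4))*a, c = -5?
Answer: 615203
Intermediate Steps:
r(a) = -6*a (r(a) = 3*((1*(-4))*a)/2 = 3*(-4*a)/2 = -6*a)
-302 + (11 + c*(4*r(-5)))*(-1045) = -302 + (11 - 20*(-6*(-5)))*(-1045) = -302 + (11 - 20*30)*(-1045) = -302 + (11 - 5*120)*(-1045) = -302 + (11 - 600)*(-1045) = -302 - 589*(-1045) = -302 + 615505 = 615203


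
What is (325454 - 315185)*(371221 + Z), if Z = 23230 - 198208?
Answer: 2015219367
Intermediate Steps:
Z = -174978
(325454 - 315185)*(371221 + Z) = (325454 - 315185)*(371221 - 174978) = 10269*196243 = 2015219367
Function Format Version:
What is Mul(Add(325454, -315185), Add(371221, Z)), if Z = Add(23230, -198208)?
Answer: 2015219367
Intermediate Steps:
Z = -174978
Mul(Add(325454, -315185), Add(371221, Z)) = Mul(Add(325454, -315185), Add(371221, -174978)) = Mul(10269, 196243) = 2015219367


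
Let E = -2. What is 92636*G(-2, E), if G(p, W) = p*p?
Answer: 370544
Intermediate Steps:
G(p, W) = p**2
92636*G(-2, E) = 92636*(-2)**2 = 92636*4 = 370544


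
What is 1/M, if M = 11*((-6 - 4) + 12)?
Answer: 1/22 ≈ 0.045455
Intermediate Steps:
M = 22 (M = 11*(-10 + 12) = 11*2 = 22)
1/M = 1/22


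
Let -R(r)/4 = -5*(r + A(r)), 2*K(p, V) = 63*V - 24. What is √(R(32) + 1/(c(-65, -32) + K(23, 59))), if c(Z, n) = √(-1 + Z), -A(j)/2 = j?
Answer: √2*√((-1181759 - 640*I*√66)/(3693 + 2*I*√66)) ≈ 4.7092e-8 - 25.298*I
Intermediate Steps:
A(j) = -2*j
K(p, V) = -12 + 63*V/2 (K(p, V) = (63*V - 24)/2 = (-24 + 63*V)/2 = -12 + 63*V/2)
R(r) = -20*r (R(r) = -(-20)*(r - 2*r) = -(-20)*(-r) = -20*r)
√(R(32) + 1/(c(-65, -32) + K(23, 59))) = √(-20*32 + 1/(√(-1 - 65) + (-12 + (63/2)*59))) = √(-640 + 1/(√(-66) + (-12 + 3717/2))) = √(-640 + 1/(I*√66 + 3693/2)) = √(-640 + 1/(3693/2 + I*√66))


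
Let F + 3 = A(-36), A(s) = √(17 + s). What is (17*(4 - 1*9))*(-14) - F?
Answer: 1193 - I*√19 ≈ 1193.0 - 4.3589*I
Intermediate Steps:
F = -3 + I*√19 (F = -3 + √(17 - 36) = -3 + √(-19) = -3 + I*√19 ≈ -3.0 + 4.3589*I)
(17*(4 - 1*9))*(-14) - F = (17*(4 - 1*9))*(-14) - (-3 + I*√19) = (17*(4 - 9))*(-14) + (3 - I*√19) = (17*(-5))*(-14) + (3 - I*√19) = -85*(-14) + (3 - I*√19) = 1190 + (3 - I*√19) = 1193 - I*√19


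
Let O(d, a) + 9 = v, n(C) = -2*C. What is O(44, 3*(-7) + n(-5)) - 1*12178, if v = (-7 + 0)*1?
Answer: -12194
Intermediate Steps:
v = -7 (v = -7*1 = -7)
O(d, a) = -16 (O(d, a) = -9 - 7 = -16)
O(44, 3*(-7) + n(-5)) - 1*12178 = -16 - 1*12178 = -16 - 12178 = -12194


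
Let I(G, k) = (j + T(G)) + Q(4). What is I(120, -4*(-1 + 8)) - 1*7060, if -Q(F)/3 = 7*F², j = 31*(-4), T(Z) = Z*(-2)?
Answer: -7760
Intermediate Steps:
T(Z) = -2*Z
j = -124
Q(F) = -21*F²
I(G, k) = -460 - 2*G (I(G, k) = (-124 - 2*G) - 21*4² = (-124 - 2*G) - 21*16 = (-124 - 2*G) - 336 = -460 - 2*G)
I(120, -4*(-1 + 8)) - 1*7060 = (-460 - 2*120) - 1*7060 = (-460 - 240) - 7060 = -700 - 7060 = -7760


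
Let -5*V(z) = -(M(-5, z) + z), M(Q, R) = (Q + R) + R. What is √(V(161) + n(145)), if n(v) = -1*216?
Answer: I*√3010/5 ≈ 10.973*I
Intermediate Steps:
M(Q, R) = Q + 2*R
V(z) = -1 + 3*z/5 (V(z) = -(-1)*((-5 + 2*z) + z)/5 = -(-1)*(-5 + 3*z)/5 = -(5 - 3*z)/5 = -1 + 3*z/5)
n(v) = -216
√(V(161) + n(145)) = √((-1 + (⅗)*161) - 216) = √((-1 + 483/5) - 216) = √(478/5 - 216) = √(-602/5) = I*√3010/5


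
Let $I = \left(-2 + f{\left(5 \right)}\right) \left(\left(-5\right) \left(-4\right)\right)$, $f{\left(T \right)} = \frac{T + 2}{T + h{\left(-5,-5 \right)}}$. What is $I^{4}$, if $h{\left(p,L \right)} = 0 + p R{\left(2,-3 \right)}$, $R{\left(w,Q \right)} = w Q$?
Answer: $1679616$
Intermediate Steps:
$R{\left(w,Q \right)} = Q w$
$h{\left(p,L \right)} = - 6 p$ ($h{\left(p,L \right)} = 0 + p \left(\left(-3\right) 2\right) = 0 + p \left(-6\right) = 0 - 6 p = - 6 p$)
$f{\left(T \right)} = \frac{2 + T}{30 + T}$ ($f{\left(T \right)} = \frac{T + 2}{T - -30} = \frac{2 + T}{T + 30} = \frac{2 + T}{30 + T}$)
$I = -36$ ($I = \left(-2 + \frac{2 + 5}{30 + 5}\right) \left(\left(-5\right) \left(-4\right)\right) = \left(-2 + \frac{1}{35} \cdot 7\right) 20 = \left(-2 + \frac{1}{5}\right) 20 = \left(- \frac{9}{5}\right) 20 = -36$)
$I^{4} = \left(-36\right)^{4} = 1679616$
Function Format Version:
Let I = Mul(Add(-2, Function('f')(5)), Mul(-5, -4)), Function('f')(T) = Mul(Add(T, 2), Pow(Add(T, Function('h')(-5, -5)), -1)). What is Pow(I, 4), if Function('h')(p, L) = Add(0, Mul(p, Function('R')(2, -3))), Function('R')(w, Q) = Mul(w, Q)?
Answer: 1679616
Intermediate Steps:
Function('R')(w, Q) = Mul(Q, w)
Function('h')(p, L) = Mul(-6, p) (Function('h')(p, L) = Add(0, Mul(p, Mul(-3, 2))) = Add(0, Mul(p, -6)) = Add(0, Mul(-6, p)) = Mul(-6, p))
Function('f')(T) = Mul(Pow(Add(30, T), -1), Add(2, T)) (Function('f')(T) = Mul(Add(T, 2), Pow(Add(T, Mul(-6, -5)), -1)) = Mul(Add(2, T), Pow(Add(T, 30), -1)) = Mul(Add(2, T), Pow(Add(30, T), -1)) = Mul(Pow(Add(30, T), -1), Add(2, T)))
I = -36 (I = Mul(Add(-2, Mul(Pow(Add(30, 5), -1), Add(2, 5))), Mul(-5, -4)) = Mul(Add(-2, Mul(Pow(35, -1), 7)), 20) = Mul(Add(-2, Mul(Rational(1, 35), 7)), 20) = Mul(Add(-2, Rational(1, 5)), 20) = Mul(Rational(-9, 5), 20) = -36)
Pow(I, 4) = Pow(-36, 4) = 1679616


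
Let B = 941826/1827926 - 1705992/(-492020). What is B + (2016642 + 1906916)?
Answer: 441094759025788909/112422018815 ≈ 3.9236e+6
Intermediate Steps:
B = 447728045139/112422018815 (B = 941826*(1/1827926) - 1705992*(-1/492020) = 470913/913963 + 426498/123005 = 447728045139/112422018815 ≈ 3.9826)
B + (2016642 + 1906916) = 447728045139/112422018815 + (2016642 + 1906916) = 447728045139/112422018815 + 3923558 = 441094759025788909/112422018815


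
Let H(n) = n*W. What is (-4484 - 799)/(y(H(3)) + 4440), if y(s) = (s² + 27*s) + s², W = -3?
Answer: -1761/1453 ≈ -1.2120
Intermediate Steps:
H(n) = -3*n (H(n) = n*(-3) = -3*n)
y(s) = 2*s² + 27*s
(-4484 - 799)/(y(H(3)) + 4440) = (-4484 - 799)/((-3*3)*(27 + 2*(-3*3)) + 4440) = -5283/(-9*(27 + 2*(-9)) + 4440) = -5283/(-9*(27 - 18) + 4440) = -5283/(-9*9 + 4440) = -5283/(-81 + 4440) = -5283/4359 = -5283*1/4359 = -1761/1453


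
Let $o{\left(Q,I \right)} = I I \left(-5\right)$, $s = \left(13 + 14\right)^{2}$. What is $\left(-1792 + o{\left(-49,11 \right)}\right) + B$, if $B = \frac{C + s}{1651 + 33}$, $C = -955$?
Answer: $- \frac{2018387}{842} \approx -2397.1$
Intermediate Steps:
$s = 729$ ($s = 27^{2} = 729$)
$o{\left(Q,I \right)} = - 5 I^{2}$ ($o{\left(Q,I \right)} = I^{2} \left(-5\right) = - 5 I^{2}$)
$B = - \frac{113}{842}$ ($B = \frac{-955 + 729}{1651 + 33} = - \frac{226}{1684} = \left(-226\right) \frac{1}{1684} = - \frac{113}{842} \approx -0.1342$)
$\left(-1792 + o{\left(-49,11 \right)}\right) + B = \left(-1792 - 5 \cdot 11^{2}\right) - \frac{113}{842} = \left(-1792 - 605\right) - \frac{113}{842} = -2397 - \frac{113}{842} = - \frac{2018387}{842}$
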